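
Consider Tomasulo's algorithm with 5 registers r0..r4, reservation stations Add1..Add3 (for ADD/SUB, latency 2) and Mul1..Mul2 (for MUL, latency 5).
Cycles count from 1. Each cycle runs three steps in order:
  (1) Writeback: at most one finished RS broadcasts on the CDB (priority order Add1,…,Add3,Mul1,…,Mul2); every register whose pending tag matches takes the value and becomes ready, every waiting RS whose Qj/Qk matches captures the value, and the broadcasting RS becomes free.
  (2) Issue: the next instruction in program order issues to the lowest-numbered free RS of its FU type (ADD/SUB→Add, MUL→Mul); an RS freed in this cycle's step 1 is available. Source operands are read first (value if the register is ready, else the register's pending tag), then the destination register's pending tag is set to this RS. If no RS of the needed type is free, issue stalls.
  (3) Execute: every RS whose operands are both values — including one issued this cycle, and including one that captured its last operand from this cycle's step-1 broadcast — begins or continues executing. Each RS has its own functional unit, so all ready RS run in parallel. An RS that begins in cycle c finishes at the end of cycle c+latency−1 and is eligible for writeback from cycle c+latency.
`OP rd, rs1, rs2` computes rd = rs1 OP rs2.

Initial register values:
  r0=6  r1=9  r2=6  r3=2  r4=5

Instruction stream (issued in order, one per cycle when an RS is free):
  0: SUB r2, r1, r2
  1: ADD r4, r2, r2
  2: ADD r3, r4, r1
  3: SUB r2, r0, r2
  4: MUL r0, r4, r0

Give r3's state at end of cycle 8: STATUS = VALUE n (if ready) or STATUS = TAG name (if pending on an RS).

STATUS = VALUE 15

cycle 1: issue SUB r2<-Add1 // r0:6,r1:9,r2:Add1,r3:2,r4:5
cycle 2: issue ADD r4<-Add2 // r0:6,r1:9,r2:Add1,r3:2,r4:Add2
cycle 3: CDB Add1=3; issue ADD r3<-Add1 // r0:6,r1:9,r2:3,r3:Add1,r4:Add2
cycle 4: issue SUB r2<-Add3 // r0:6,r1:9,r2:Add3,r3:Add1,r4:Add2
cycle 5: CDB Add2=6; issue MUL r0<-Mul1 // r0:Mul1,r1:9,r2:Add3,r3:Add1,r4:6
cycle 6: CDB Add3=3 // r0:Mul1,r1:9,r2:3,r3:Add1,r4:6
cycle 7: CDB Add1=15 // r0:Mul1,r1:9,r2:3,r3:15,r4:6
cycle 8: - // r0:Mul1,r1:9,r2:3,r3:15,r4:6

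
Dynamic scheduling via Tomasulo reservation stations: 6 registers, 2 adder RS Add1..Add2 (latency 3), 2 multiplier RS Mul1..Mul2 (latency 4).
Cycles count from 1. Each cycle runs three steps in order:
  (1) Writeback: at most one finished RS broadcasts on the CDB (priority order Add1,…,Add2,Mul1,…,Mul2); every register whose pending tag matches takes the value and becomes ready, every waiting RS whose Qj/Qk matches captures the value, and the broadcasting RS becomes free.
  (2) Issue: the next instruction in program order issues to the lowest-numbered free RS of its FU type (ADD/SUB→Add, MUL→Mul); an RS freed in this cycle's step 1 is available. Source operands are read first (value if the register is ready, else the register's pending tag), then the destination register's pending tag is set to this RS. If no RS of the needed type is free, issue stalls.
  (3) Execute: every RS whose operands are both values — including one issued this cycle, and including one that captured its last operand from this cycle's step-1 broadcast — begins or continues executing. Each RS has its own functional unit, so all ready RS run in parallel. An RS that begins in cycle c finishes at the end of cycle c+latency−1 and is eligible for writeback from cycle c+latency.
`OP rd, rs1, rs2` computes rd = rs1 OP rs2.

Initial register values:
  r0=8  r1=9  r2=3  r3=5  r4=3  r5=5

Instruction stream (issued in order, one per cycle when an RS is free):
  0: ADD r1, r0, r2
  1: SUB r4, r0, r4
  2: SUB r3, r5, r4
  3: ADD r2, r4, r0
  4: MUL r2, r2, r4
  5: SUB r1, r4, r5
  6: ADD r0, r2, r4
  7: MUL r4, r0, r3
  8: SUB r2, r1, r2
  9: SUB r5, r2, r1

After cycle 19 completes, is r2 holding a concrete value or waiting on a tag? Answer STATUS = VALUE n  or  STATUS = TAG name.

STATUS = VALUE -65

c1: issue ADD r1<-Add1 | r0:8,r1:Add1,r2:3,r3:5,r4:3,r5:5
c2: issue SUB r4<-Add2 | r0:8,r1:Add1,r2:3,r3:5,r4:Add2,r5:5
c3: stall | r0:8,r1:Add1,r2:3,r3:5,r4:Add2,r5:5
c4: CDB Add1=11; issue SUB r3<-Add1 | r0:8,r1:11,r2:3,r3:Add1,r4:Add2,r5:5
c5: CDB Add2=5; issue ADD r2<-Add2 | r0:8,r1:11,r2:Add2,r3:Add1,r4:5,r5:5
c6: issue MUL r2<-Mul1 | r0:8,r1:11,r2:Mul1,r3:Add1,r4:5,r5:5
c7: stall | r0:8,r1:11,r2:Mul1,r3:Add1,r4:5,r5:5
c8: CDB Add1=0; issue SUB r1<-Add1 | r0:8,r1:Add1,r2:Mul1,r3:0,r4:5,r5:5
c9: CDB Add2=13; issue ADD r0<-Add2 | r0:Add2,r1:Add1,r2:Mul1,r3:0,r4:5,r5:5
c10: issue MUL r4<-Mul2 | r0:Add2,r1:Add1,r2:Mul1,r3:0,r4:Mul2,r5:5
c11: CDB Add1=0; issue SUB r2<-Add1 | r0:Add2,r1:0,r2:Add1,r3:0,r4:Mul2,r5:5
c12: stall | r0:Add2,r1:0,r2:Add1,r3:0,r4:Mul2,r5:5
c13: CDB Mul1=65; stall | r0:Add2,r1:0,r2:Add1,r3:0,r4:Mul2,r5:5
c14: stall | r0:Add2,r1:0,r2:Add1,r3:0,r4:Mul2,r5:5
c15: stall | r0:Add2,r1:0,r2:Add1,r3:0,r4:Mul2,r5:5
c16: CDB Add1=-65; issue SUB r5<-Add1 | r0:Add2,r1:0,r2:-65,r3:0,r4:Mul2,r5:Add1
c17: CDB Add2=70 | r0:70,r1:0,r2:-65,r3:0,r4:Mul2,r5:Add1
c18: - | r0:70,r1:0,r2:-65,r3:0,r4:Mul2,r5:Add1
c19: CDB Add1=-65 | r0:70,r1:0,r2:-65,r3:0,r4:Mul2,r5:-65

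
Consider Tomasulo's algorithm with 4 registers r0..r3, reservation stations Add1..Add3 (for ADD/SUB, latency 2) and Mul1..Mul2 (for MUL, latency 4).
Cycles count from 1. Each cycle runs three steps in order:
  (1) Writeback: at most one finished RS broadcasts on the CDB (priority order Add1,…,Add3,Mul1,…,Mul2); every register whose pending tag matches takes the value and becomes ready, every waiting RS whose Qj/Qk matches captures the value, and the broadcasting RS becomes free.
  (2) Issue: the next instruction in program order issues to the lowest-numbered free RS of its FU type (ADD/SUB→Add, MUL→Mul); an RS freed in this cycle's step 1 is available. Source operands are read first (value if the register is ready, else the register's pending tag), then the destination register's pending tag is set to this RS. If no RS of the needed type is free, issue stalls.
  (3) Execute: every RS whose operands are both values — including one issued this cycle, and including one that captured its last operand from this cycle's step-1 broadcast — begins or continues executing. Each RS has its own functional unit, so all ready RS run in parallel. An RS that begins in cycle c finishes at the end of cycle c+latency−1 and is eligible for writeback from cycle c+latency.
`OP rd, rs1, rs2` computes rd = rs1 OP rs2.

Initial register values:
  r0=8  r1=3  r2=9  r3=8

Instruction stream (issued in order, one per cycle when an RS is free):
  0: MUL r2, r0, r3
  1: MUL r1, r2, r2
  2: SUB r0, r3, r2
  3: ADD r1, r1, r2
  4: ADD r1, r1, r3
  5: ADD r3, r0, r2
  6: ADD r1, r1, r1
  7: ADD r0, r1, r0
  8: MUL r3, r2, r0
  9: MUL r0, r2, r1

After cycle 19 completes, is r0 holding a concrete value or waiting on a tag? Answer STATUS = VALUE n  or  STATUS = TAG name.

cycle 1: issue MUL r2<-Mul1 // r0:8,r1:3,r2:Mul1,r3:8
cycle 2: issue MUL r1<-Mul2 // r0:8,r1:Mul2,r2:Mul1,r3:8
cycle 3: issue SUB r0<-Add1 // r0:Add1,r1:Mul2,r2:Mul1,r3:8
cycle 4: issue ADD r1<-Add2 // r0:Add1,r1:Add2,r2:Mul1,r3:8
cycle 5: CDB Mul1=64; issue ADD r1<-Add3 // r0:Add1,r1:Add3,r2:64,r3:8
cycle 6: stall // r0:Add1,r1:Add3,r2:64,r3:8
cycle 7: CDB Add1=-56; issue ADD r3<-Add1 // r0:-56,r1:Add3,r2:64,r3:Add1
cycle 8: stall // r0:-56,r1:Add3,r2:64,r3:Add1
cycle 9: CDB Add1=8; issue ADD r1<-Add1 // r0:-56,r1:Add1,r2:64,r3:8
cycle 10: CDB Mul2=4096; stall // r0:-56,r1:Add1,r2:64,r3:8
cycle 11: stall // r0:-56,r1:Add1,r2:64,r3:8
cycle 12: CDB Add2=4160; issue ADD r0<-Add2 // r0:Add2,r1:Add1,r2:64,r3:8
cycle 13: issue MUL r3<-Mul1 // r0:Add2,r1:Add1,r2:64,r3:Mul1
cycle 14: CDB Add3=4168; issue MUL r0<-Mul2 // r0:Mul2,r1:Add1,r2:64,r3:Mul1
cycle 15: - // r0:Mul2,r1:Add1,r2:64,r3:Mul1
cycle 16: CDB Add1=8336 // r0:Mul2,r1:8336,r2:64,r3:Mul1
cycle 17: - // r0:Mul2,r1:8336,r2:64,r3:Mul1
cycle 18: CDB Add2=8280 // r0:Mul2,r1:8336,r2:64,r3:Mul1
cycle 19: - // r0:Mul2,r1:8336,r2:64,r3:Mul1

STATUS = TAG Mul2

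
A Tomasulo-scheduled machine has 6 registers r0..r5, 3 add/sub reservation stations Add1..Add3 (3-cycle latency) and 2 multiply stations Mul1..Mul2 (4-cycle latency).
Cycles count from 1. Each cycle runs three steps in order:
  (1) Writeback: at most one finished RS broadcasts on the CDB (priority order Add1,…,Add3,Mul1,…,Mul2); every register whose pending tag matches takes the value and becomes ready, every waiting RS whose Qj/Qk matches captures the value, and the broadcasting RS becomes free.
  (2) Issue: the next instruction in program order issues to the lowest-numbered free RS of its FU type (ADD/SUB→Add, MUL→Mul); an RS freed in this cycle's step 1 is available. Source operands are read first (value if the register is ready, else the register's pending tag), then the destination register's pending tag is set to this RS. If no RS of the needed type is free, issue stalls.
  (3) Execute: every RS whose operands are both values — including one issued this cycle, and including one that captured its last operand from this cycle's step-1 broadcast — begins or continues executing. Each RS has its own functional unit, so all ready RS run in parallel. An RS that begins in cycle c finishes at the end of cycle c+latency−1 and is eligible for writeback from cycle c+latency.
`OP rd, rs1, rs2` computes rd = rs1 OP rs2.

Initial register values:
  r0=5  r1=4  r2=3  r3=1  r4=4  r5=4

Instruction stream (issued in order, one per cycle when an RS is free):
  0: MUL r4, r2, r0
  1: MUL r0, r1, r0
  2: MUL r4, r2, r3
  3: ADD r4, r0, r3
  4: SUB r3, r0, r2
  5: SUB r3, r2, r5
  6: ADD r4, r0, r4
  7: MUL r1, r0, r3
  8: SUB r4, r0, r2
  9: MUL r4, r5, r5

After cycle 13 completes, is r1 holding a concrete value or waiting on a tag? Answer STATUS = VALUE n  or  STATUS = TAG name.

STATUS = TAG Mul2

cycle 1: issue MUL r4<-Mul1 // r0:5,r1:4,r2:3,r3:1,r4:Mul1,r5:4
cycle 2: issue MUL r0<-Mul2 // r0:Mul2,r1:4,r2:3,r3:1,r4:Mul1,r5:4
cycle 3: stall // r0:Mul2,r1:4,r2:3,r3:1,r4:Mul1,r5:4
cycle 4: stall // r0:Mul2,r1:4,r2:3,r3:1,r4:Mul1,r5:4
cycle 5: CDB Mul1=15; issue MUL r4<-Mul1 // r0:Mul2,r1:4,r2:3,r3:1,r4:Mul1,r5:4
cycle 6: CDB Mul2=20; issue ADD r4<-Add1 // r0:20,r1:4,r2:3,r3:1,r4:Add1,r5:4
cycle 7: issue SUB r3<-Add2 // r0:20,r1:4,r2:3,r3:Add2,r4:Add1,r5:4
cycle 8: issue SUB r3<-Add3 // r0:20,r1:4,r2:3,r3:Add3,r4:Add1,r5:4
cycle 9: CDB Add1=21; issue ADD r4<-Add1 // r0:20,r1:4,r2:3,r3:Add3,r4:Add1,r5:4
cycle 10: CDB Add2=17; issue MUL r1<-Mul2 // r0:20,r1:Mul2,r2:3,r3:Add3,r4:Add1,r5:4
cycle 11: CDB Add3=-1; issue SUB r4<-Add2 // r0:20,r1:Mul2,r2:3,r3:-1,r4:Add2,r5:4
cycle 12: CDB Add1=41; stall // r0:20,r1:Mul2,r2:3,r3:-1,r4:Add2,r5:4
cycle 13: CDB Mul1=3; issue MUL r4<-Mul1 // r0:20,r1:Mul2,r2:3,r3:-1,r4:Mul1,r5:4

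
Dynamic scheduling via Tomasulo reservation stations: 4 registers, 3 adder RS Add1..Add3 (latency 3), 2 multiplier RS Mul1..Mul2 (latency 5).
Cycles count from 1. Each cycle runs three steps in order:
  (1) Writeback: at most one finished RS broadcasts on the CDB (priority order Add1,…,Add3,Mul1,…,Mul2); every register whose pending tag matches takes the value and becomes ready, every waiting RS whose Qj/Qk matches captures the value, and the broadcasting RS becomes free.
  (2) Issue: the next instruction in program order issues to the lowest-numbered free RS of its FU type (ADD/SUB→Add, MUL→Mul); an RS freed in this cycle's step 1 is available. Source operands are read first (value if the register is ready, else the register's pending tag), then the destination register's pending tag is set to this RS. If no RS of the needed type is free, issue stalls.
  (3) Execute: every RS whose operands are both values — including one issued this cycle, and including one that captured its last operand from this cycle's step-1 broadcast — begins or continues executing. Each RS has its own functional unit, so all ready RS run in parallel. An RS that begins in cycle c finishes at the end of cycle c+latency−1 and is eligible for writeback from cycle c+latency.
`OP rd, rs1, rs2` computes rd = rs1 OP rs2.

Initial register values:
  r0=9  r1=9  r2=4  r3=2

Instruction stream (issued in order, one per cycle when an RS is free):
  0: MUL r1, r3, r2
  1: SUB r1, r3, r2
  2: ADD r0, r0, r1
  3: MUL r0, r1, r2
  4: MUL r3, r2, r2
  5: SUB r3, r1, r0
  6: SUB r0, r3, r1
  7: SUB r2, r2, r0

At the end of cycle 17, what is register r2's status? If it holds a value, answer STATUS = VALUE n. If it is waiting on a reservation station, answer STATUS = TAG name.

STATUS = TAG Add3

  c1: issue MUL r1<-Mul1  regs: r0:9,r1:Mul1,r2:4,r3:2
  c2: issue SUB r1<-Add1  regs: r0:9,r1:Add1,r2:4,r3:2
  c3: issue ADD r0<-Add2  regs: r0:Add2,r1:Add1,r2:4,r3:2
  c4: issue MUL r0<-Mul2  regs: r0:Mul2,r1:Add1,r2:4,r3:2
  c5: CDB Add1=-2; stall  regs: r0:Mul2,r1:-2,r2:4,r3:2
  c6: CDB Mul1=8; issue MUL r3<-Mul1  regs: r0:Mul2,r1:-2,r2:4,r3:Mul1
  c7: issue SUB r3<-Add1  regs: r0:Mul2,r1:-2,r2:4,r3:Add1
  c8: CDB Add2=7; issue SUB r0<-Add2  regs: r0:Add2,r1:-2,r2:4,r3:Add1
  c9: issue SUB r2<-Add3  regs: r0:Add2,r1:-2,r2:Add3,r3:Add1
  c10: CDB Mul2=-8  regs: r0:Add2,r1:-2,r2:Add3,r3:Add1
  c11: CDB Mul1=16  regs: r0:Add2,r1:-2,r2:Add3,r3:Add1
  c12: -  regs: r0:Add2,r1:-2,r2:Add3,r3:Add1
  c13: CDB Add1=6  regs: r0:Add2,r1:-2,r2:Add3,r3:6
  c14: -  regs: r0:Add2,r1:-2,r2:Add3,r3:6
  c15: -  regs: r0:Add2,r1:-2,r2:Add3,r3:6
  c16: CDB Add2=8  regs: r0:8,r1:-2,r2:Add3,r3:6
  c17: -  regs: r0:8,r1:-2,r2:Add3,r3:6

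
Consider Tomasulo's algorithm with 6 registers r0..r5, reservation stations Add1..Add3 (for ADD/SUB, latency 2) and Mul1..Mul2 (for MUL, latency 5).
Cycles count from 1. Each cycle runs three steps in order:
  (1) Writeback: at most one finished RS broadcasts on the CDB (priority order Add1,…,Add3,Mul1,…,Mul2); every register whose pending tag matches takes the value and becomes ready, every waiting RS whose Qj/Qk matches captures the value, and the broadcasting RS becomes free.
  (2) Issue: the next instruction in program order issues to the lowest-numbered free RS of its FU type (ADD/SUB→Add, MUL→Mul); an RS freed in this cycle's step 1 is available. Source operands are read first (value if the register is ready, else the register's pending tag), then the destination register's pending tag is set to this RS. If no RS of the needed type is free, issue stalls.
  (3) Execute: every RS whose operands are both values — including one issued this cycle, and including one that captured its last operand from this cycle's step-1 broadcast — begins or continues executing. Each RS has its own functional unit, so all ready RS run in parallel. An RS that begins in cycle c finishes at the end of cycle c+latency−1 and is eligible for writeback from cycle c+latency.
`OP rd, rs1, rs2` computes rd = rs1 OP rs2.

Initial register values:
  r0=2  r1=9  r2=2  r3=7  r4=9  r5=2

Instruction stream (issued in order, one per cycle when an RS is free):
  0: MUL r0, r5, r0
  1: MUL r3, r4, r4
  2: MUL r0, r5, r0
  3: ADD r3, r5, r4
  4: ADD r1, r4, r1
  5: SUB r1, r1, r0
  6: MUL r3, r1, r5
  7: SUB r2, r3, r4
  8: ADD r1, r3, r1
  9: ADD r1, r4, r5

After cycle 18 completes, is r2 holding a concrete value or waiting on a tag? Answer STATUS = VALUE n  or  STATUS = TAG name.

cycle 1: issue MUL r0<-Mul1 // r0:Mul1,r1:9,r2:2,r3:7,r4:9,r5:2
cycle 2: issue MUL r3<-Mul2 // r0:Mul1,r1:9,r2:2,r3:Mul2,r4:9,r5:2
cycle 3: stall // r0:Mul1,r1:9,r2:2,r3:Mul2,r4:9,r5:2
cycle 4: stall // r0:Mul1,r1:9,r2:2,r3:Mul2,r4:9,r5:2
cycle 5: stall // r0:Mul1,r1:9,r2:2,r3:Mul2,r4:9,r5:2
cycle 6: CDB Mul1=4; issue MUL r0<-Mul1 // r0:Mul1,r1:9,r2:2,r3:Mul2,r4:9,r5:2
cycle 7: CDB Mul2=81; issue ADD r3<-Add1 // r0:Mul1,r1:9,r2:2,r3:Add1,r4:9,r5:2
cycle 8: issue ADD r1<-Add2 // r0:Mul1,r1:Add2,r2:2,r3:Add1,r4:9,r5:2
cycle 9: CDB Add1=11; issue SUB r1<-Add1 // r0:Mul1,r1:Add1,r2:2,r3:11,r4:9,r5:2
cycle 10: CDB Add2=18; issue MUL r3<-Mul2 // r0:Mul1,r1:Add1,r2:2,r3:Mul2,r4:9,r5:2
cycle 11: CDB Mul1=8; issue SUB r2<-Add2 // r0:8,r1:Add1,r2:Add2,r3:Mul2,r4:9,r5:2
cycle 12: issue ADD r1<-Add3 // r0:8,r1:Add3,r2:Add2,r3:Mul2,r4:9,r5:2
cycle 13: CDB Add1=10; issue ADD r1<-Add1 // r0:8,r1:Add1,r2:Add2,r3:Mul2,r4:9,r5:2
cycle 14: - // r0:8,r1:Add1,r2:Add2,r3:Mul2,r4:9,r5:2
cycle 15: CDB Add1=11 // r0:8,r1:11,r2:Add2,r3:Mul2,r4:9,r5:2
cycle 16: - // r0:8,r1:11,r2:Add2,r3:Mul2,r4:9,r5:2
cycle 17: - // r0:8,r1:11,r2:Add2,r3:Mul2,r4:9,r5:2
cycle 18: CDB Mul2=20 // r0:8,r1:11,r2:Add2,r3:20,r4:9,r5:2

STATUS = TAG Add2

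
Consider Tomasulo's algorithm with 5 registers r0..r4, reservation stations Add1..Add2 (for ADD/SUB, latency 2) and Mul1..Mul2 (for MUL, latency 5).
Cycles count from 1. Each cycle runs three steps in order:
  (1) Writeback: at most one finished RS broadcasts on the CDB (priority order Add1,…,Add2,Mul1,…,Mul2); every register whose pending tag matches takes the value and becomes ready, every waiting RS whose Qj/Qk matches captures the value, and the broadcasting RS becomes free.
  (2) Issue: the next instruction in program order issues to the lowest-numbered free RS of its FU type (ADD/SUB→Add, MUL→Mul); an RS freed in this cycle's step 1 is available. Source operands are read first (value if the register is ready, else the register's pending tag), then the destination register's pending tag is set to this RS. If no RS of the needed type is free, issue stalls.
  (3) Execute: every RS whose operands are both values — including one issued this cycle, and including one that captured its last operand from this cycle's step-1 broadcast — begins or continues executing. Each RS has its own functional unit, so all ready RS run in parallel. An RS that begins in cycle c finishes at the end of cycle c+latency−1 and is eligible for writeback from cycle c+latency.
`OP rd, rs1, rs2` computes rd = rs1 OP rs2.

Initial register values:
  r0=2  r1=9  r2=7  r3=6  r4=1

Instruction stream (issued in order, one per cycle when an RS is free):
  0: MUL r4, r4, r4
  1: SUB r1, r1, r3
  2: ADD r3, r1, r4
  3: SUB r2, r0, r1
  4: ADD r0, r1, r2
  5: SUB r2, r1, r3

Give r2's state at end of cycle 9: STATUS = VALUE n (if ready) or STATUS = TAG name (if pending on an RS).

STATUS = TAG Add1

cycle 1: issue MUL r4<-Mul1 // r0:2,r1:9,r2:7,r3:6,r4:Mul1
cycle 2: issue SUB r1<-Add1 // r0:2,r1:Add1,r2:7,r3:6,r4:Mul1
cycle 3: issue ADD r3<-Add2 // r0:2,r1:Add1,r2:7,r3:Add2,r4:Mul1
cycle 4: CDB Add1=3; issue SUB r2<-Add1 // r0:2,r1:3,r2:Add1,r3:Add2,r4:Mul1
cycle 5: stall // r0:2,r1:3,r2:Add1,r3:Add2,r4:Mul1
cycle 6: CDB Add1=-1; issue ADD r0<-Add1 // r0:Add1,r1:3,r2:-1,r3:Add2,r4:Mul1
cycle 7: CDB Mul1=1; stall // r0:Add1,r1:3,r2:-1,r3:Add2,r4:1
cycle 8: CDB Add1=2; issue SUB r2<-Add1 // r0:2,r1:3,r2:Add1,r3:Add2,r4:1
cycle 9: CDB Add2=4 // r0:2,r1:3,r2:Add1,r3:4,r4:1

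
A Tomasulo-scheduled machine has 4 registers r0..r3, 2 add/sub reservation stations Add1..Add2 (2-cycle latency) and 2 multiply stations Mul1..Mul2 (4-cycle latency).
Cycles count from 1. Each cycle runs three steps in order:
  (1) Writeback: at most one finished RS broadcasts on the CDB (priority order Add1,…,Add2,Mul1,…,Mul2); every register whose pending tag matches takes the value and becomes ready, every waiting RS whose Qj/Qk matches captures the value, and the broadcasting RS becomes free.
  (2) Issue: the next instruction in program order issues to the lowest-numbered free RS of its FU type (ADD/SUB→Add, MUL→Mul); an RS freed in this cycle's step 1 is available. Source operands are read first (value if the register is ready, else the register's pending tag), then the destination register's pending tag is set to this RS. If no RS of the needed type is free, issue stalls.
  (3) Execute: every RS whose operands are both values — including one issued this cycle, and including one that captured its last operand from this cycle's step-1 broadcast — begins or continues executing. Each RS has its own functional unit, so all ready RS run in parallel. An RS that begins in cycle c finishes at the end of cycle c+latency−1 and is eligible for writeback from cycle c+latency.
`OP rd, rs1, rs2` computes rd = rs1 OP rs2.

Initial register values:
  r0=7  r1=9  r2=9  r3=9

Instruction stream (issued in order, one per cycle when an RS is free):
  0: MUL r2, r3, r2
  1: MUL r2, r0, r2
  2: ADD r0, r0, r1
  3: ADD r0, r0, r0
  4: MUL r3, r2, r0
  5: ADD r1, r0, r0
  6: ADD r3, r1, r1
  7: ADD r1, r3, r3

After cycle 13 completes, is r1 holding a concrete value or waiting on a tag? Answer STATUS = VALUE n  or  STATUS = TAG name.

STATUS = VALUE 256

cycle 1: issue MUL r2<-Mul1 // r0:7,r1:9,r2:Mul1,r3:9
cycle 2: issue MUL r2<-Mul2 // r0:7,r1:9,r2:Mul2,r3:9
cycle 3: issue ADD r0<-Add1 // r0:Add1,r1:9,r2:Mul2,r3:9
cycle 4: issue ADD r0<-Add2 // r0:Add2,r1:9,r2:Mul2,r3:9
cycle 5: CDB Add1=16; stall // r0:Add2,r1:9,r2:Mul2,r3:9
cycle 6: CDB Mul1=81; issue MUL r3<-Mul1 // r0:Add2,r1:9,r2:Mul2,r3:Mul1
cycle 7: CDB Add2=32; issue ADD r1<-Add1 // r0:32,r1:Add1,r2:Mul2,r3:Mul1
cycle 8: issue ADD r3<-Add2 // r0:32,r1:Add1,r2:Mul2,r3:Add2
cycle 9: CDB Add1=64; issue ADD r1<-Add1 // r0:32,r1:Add1,r2:Mul2,r3:Add2
cycle 10: CDB Mul2=567 // r0:32,r1:Add1,r2:567,r3:Add2
cycle 11: CDB Add2=128 // r0:32,r1:Add1,r2:567,r3:128
cycle 12: - // r0:32,r1:Add1,r2:567,r3:128
cycle 13: CDB Add1=256 // r0:32,r1:256,r2:567,r3:128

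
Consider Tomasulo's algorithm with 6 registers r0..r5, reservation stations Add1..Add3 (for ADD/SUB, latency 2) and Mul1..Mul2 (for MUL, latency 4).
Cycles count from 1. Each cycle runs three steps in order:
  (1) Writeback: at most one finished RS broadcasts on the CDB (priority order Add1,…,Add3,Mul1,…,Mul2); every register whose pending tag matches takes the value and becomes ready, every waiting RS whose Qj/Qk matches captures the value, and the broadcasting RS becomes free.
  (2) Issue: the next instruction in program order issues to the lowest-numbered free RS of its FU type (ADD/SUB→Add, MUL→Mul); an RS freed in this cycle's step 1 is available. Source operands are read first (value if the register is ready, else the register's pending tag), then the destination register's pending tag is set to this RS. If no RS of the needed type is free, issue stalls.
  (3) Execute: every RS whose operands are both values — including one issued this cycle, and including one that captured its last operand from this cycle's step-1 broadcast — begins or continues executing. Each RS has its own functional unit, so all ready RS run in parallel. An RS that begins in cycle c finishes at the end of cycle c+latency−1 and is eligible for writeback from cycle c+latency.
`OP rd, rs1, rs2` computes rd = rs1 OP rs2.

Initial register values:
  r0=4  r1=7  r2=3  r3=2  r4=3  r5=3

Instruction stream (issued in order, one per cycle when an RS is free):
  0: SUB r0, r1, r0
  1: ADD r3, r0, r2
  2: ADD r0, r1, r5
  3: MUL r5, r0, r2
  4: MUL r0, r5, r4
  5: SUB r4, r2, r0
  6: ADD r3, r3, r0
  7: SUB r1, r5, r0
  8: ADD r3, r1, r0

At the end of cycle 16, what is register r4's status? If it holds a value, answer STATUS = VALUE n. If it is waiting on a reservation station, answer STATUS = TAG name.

cycle 1: issue SUB r0<-Add1 // r0:Add1,r1:7,r2:3,r3:2,r4:3,r5:3
cycle 2: issue ADD r3<-Add2 // r0:Add1,r1:7,r2:3,r3:Add2,r4:3,r5:3
cycle 3: CDB Add1=3; issue ADD r0<-Add1 // r0:Add1,r1:7,r2:3,r3:Add2,r4:3,r5:3
cycle 4: issue MUL r5<-Mul1 // r0:Add1,r1:7,r2:3,r3:Add2,r4:3,r5:Mul1
cycle 5: CDB Add1=10; issue MUL r0<-Mul2 // r0:Mul2,r1:7,r2:3,r3:Add2,r4:3,r5:Mul1
cycle 6: CDB Add2=6; issue SUB r4<-Add1 // r0:Mul2,r1:7,r2:3,r3:6,r4:Add1,r5:Mul1
cycle 7: issue ADD r3<-Add2 // r0:Mul2,r1:7,r2:3,r3:Add2,r4:Add1,r5:Mul1
cycle 8: issue SUB r1<-Add3 // r0:Mul2,r1:Add3,r2:3,r3:Add2,r4:Add1,r5:Mul1
cycle 9: CDB Mul1=30; stall // r0:Mul2,r1:Add3,r2:3,r3:Add2,r4:Add1,r5:30
cycle 10: stall // r0:Mul2,r1:Add3,r2:3,r3:Add2,r4:Add1,r5:30
cycle 11: stall // r0:Mul2,r1:Add3,r2:3,r3:Add2,r4:Add1,r5:30
cycle 12: stall // r0:Mul2,r1:Add3,r2:3,r3:Add2,r4:Add1,r5:30
cycle 13: CDB Mul2=90; stall // r0:90,r1:Add3,r2:3,r3:Add2,r4:Add1,r5:30
cycle 14: stall // r0:90,r1:Add3,r2:3,r3:Add2,r4:Add1,r5:30
cycle 15: CDB Add1=-87; issue ADD r3<-Add1 // r0:90,r1:Add3,r2:3,r3:Add1,r4:-87,r5:30
cycle 16: CDB Add2=96 // r0:90,r1:Add3,r2:3,r3:Add1,r4:-87,r5:30

STATUS = VALUE -87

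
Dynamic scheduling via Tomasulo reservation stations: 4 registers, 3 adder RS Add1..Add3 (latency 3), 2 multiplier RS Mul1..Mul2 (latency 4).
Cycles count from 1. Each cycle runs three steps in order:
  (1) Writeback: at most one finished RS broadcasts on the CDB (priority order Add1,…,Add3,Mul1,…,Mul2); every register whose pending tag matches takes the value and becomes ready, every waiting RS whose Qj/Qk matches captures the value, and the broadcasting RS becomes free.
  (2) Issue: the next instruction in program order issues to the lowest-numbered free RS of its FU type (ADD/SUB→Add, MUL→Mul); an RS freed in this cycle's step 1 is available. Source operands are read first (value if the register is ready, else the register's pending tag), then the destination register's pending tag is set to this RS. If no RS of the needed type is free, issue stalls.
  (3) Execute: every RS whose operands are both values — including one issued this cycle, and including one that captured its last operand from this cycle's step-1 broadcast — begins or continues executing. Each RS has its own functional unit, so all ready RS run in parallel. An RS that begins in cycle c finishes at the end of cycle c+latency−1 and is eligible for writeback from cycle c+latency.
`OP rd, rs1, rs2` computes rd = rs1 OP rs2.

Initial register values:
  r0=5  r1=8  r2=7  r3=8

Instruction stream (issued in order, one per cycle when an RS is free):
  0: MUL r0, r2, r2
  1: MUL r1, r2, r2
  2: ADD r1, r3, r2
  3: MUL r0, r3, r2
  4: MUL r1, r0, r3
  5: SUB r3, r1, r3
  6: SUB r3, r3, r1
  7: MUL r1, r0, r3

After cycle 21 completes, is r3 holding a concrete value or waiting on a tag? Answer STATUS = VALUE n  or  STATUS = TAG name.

STATUS = VALUE -8

c1: issue MUL r0<-Mul1 | r0:Mul1,r1:8,r2:7,r3:8
c2: issue MUL r1<-Mul2 | r0:Mul1,r1:Mul2,r2:7,r3:8
c3: issue ADD r1<-Add1 | r0:Mul1,r1:Add1,r2:7,r3:8
c4: stall | r0:Mul1,r1:Add1,r2:7,r3:8
c5: CDB Mul1=49; issue MUL r0<-Mul1 | r0:Mul1,r1:Add1,r2:7,r3:8
c6: CDB Add1=15; stall | r0:Mul1,r1:15,r2:7,r3:8
c7: CDB Mul2=49; issue MUL r1<-Mul2 | r0:Mul1,r1:Mul2,r2:7,r3:8
c8: issue SUB r3<-Add1 | r0:Mul1,r1:Mul2,r2:7,r3:Add1
c9: CDB Mul1=56; issue SUB r3<-Add2 | r0:56,r1:Mul2,r2:7,r3:Add2
c10: issue MUL r1<-Mul1 | r0:56,r1:Mul1,r2:7,r3:Add2
c11: - | r0:56,r1:Mul1,r2:7,r3:Add2
c12: - | r0:56,r1:Mul1,r2:7,r3:Add2
c13: CDB Mul2=448 | r0:56,r1:Mul1,r2:7,r3:Add2
c14: - | r0:56,r1:Mul1,r2:7,r3:Add2
c15: - | r0:56,r1:Mul1,r2:7,r3:Add2
c16: CDB Add1=440 | r0:56,r1:Mul1,r2:7,r3:Add2
c17: - | r0:56,r1:Mul1,r2:7,r3:Add2
c18: - | r0:56,r1:Mul1,r2:7,r3:Add2
c19: CDB Add2=-8 | r0:56,r1:Mul1,r2:7,r3:-8
c20: - | r0:56,r1:Mul1,r2:7,r3:-8
c21: - | r0:56,r1:Mul1,r2:7,r3:-8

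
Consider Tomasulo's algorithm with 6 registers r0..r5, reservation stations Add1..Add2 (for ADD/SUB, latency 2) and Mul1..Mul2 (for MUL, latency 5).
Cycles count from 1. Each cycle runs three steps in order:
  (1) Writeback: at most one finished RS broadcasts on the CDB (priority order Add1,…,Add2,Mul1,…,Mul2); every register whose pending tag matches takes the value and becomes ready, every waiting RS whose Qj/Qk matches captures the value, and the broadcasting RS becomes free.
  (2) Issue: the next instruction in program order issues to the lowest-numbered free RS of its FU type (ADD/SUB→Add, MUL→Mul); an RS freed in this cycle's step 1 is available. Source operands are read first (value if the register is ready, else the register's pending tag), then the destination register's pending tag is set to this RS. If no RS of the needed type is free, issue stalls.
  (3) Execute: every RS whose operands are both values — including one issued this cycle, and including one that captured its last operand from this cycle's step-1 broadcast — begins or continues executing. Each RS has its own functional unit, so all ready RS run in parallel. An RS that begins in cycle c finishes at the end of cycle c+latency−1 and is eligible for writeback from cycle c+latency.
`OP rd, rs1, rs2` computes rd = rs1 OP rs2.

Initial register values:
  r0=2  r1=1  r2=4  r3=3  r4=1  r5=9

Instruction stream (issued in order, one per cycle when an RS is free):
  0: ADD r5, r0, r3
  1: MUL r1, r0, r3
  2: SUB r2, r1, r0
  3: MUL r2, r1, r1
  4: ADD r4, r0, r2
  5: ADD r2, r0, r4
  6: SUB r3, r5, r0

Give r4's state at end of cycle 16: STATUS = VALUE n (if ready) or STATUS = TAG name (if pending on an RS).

c1: issue ADD r5<-Add1 | r0:2,r1:1,r2:4,r3:3,r4:1,r5:Add1
c2: issue MUL r1<-Mul1 | r0:2,r1:Mul1,r2:4,r3:3,r4:1,r5:Add1
c3: CDB Add1=5; issue SUB r2<-Add1 | r0:2,r1:Mul1,r2:Add1,r3:3,r4:1,r5:5
c4: issue MUL r2<-Mul2 | r0:2,r1:Mul1,r2:Mul2,r3:3,r4:1,r5:5
c5: issue ADD r4<-Add2 | r0:2,r1:Mul1,r2:Mul2,r3:3,r4:Add2,r5:5
c6: stall | r0:2,r1:Mul1,r2:Mul2,r3:3,r4:Add2,r5:5
c7: CDB Mul1=6; stall | r0:2,r1:6,r2:Mul2,r3:3,r4:Add2,r5:5
c8: stall | r0:2,r1:6,r2:Mul2,r3:3,r4:Add2,r5:5
c9: CDB Add1=4; issue ADD r2<-Add1 | r0:2,r1:6,r2:Add1,r3:3,r4:Add2,r5:5
c10: stall | r0:2,r1:6,r2:Add1,r3:3,r4:Add2,r5:5
c11: stall | r0:2,r1:6,r2:Add1,r3:3,r4:Add2,r5:5
c12: CDB Mul2=36; stall | r0:2,r1:6,r2:Add1,r3:3,r4:Add2,r5:5
c13: stall | r0:2,r1:6,r2:Add1,r3:3,r4:Add2,r5:5
c14: CDB Add2=38; issue SUB r3<-Add2 | r0:2,r1:6,r2:Add1,r3:Add2,r4:38,r5:5
c15: - | r0:2,r1:6,r2:Add1,r3:Add2,r4:38,r5:5
c16: CDB Add1=40 | r0:2,r1:6,r2:40,r3:Add2,r4:38,r5:5

STATUS = VALUE 38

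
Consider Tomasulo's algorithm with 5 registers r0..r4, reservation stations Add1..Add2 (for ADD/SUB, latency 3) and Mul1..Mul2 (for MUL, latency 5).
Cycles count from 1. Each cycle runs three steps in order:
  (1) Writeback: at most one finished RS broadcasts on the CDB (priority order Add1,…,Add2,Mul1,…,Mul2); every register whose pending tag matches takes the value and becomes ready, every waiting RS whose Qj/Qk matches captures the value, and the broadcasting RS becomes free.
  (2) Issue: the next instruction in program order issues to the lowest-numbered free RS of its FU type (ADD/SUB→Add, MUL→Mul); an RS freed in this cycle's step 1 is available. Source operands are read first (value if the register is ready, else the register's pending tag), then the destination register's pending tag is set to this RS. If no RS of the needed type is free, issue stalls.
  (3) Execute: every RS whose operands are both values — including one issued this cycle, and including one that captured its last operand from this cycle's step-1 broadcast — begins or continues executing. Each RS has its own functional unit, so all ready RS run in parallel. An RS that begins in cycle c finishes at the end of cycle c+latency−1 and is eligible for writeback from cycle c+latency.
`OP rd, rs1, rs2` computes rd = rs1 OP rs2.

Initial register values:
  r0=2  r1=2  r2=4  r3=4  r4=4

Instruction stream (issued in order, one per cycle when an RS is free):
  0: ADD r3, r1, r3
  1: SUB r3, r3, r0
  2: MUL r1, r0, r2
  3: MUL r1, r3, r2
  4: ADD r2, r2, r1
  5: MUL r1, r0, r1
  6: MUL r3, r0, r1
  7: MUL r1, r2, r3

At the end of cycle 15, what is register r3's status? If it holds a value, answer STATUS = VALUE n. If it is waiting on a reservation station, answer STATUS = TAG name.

STATUS = TAG Mul2

cycle 1: issue ADD r3<-Add1 // r0:2,r1:2,r2:4,r3:Add1,r4:4
cycle 2: issue SUB r3<-Add2 // r0:2,r1:2,r2:4,r3:Add2,r4:4
cycle 3: issue MUL r1<-Mul1 // r0:2,r1:Mul1,r2:4,r3:Add2,r4:4
cycle 4: CDB Add1=6; issue MUL r1<-Mul2 // r0:2,r1:Mul2,r2:4,r3:Add2,r4:4
cycle 5: issue ADD r2<-Add1 // r0:2,r1:Mul2,r2:Add1,r3:Add2,r4:4
cycle 6: stall // r0:2,r1:Mul2,r2:Add1,r3:Add2,r4:4
cycle 7: CDB Add2=4; stall // r0:2,r1:Mul2,r2:Add1,r3:4,r4:4
cycle 8: CDB Mul1=8; issue MUL r1<-Mul1 // r0:2,r1:Mul1,r2:Add1,r3:4,r4:4
cycle 9: stall // r0:2,r1:Mul1,r2:Add1,r3:4,r4:4
cycle 10: stall // r0:2,r1:Mul1,r2:Add1,r3:4,r4:4
cycle 11: stall // r0:2,r1:Mul1,r2:Add1,r3:4,r4:4
cycle 12: CDB Mul2=16; issue MUL r3<-Mul2 // r0:2,r1:Mul1,r2:Add1,r3:Mul2,r4:4
cycle 13: stall // r0:2,r1:Mul1,r2:Add1,r3:Mul2,r4:4
cycle 14: stall // r0:2,r1:Mul1,r2:Add1,r3:Mul2,r4:4
cycle 15: CDB Add1=20; stall // r0:2,r1:Mul1,r2:20,r3:Mul2,r4:4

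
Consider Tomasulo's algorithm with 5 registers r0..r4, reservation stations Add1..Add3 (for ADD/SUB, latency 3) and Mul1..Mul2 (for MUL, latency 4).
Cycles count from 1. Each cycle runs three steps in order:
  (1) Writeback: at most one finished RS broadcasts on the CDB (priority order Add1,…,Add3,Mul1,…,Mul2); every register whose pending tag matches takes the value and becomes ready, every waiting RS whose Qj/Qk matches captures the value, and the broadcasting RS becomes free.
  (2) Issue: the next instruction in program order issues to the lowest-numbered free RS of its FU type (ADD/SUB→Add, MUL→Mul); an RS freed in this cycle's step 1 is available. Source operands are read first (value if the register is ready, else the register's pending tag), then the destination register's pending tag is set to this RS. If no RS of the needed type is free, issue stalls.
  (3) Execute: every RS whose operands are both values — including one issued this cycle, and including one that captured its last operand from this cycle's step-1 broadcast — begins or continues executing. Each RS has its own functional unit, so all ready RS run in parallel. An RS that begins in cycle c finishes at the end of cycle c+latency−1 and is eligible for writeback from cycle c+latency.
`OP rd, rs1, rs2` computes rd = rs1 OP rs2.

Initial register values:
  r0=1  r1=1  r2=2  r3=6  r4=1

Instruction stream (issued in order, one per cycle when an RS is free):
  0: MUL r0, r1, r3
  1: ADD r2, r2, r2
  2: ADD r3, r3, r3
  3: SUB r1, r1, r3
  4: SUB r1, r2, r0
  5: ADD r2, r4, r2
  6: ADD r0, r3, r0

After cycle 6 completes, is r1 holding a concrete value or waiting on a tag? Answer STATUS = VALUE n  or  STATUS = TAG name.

c1: issue MUL r0<-Mul1 | r0:Mul1,r1:1,r2:2,r3:6,r4:1
c2: issue ADD r2<-Add1 | r0:Mul1,r1:1,r2:Add1,r3:6,r4:1
c3: issue ADD r3<-Add2 | r0:Mul1,r1:1,r2:Add1,r3:Add2,r4:1
c4: issue SUB r1<-Add3 | r0:Mul1,r1:Add3,r2:Add1,r3:Add2,r4:1
c5: CDB Add1=4; issue SUB r1<-Add1 | r0:Mul1,r1:Add1,r2:4,r3:Add2,r4:1
c6: CDB Add2=12; issue ADD r2<-Add2 | r0:Mul1,r1:Add1,r2:Add2,r3:12,r4:1

STATUS = TAG Add1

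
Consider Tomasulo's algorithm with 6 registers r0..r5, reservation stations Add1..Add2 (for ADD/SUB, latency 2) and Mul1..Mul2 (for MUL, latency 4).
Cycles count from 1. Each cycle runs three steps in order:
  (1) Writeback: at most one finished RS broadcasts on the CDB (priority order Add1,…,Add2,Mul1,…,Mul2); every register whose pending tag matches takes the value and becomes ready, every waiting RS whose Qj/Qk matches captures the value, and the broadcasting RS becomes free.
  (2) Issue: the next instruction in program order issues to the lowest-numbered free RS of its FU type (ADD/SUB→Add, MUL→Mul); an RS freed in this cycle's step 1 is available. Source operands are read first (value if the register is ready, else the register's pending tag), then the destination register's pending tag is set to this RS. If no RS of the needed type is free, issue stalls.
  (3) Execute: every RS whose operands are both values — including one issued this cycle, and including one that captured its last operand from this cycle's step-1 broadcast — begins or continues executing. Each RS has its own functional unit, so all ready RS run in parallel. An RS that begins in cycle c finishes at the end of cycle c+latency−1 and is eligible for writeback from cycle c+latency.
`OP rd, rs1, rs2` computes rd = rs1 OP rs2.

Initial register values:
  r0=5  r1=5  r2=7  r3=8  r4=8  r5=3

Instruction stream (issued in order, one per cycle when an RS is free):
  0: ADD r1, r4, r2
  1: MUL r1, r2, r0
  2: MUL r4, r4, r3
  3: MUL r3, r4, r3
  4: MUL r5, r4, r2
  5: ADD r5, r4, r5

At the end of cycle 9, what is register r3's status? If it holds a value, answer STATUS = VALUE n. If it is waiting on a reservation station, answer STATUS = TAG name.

cycle 1: issue ADD r1<-Add1 // r0:5,r1:Add1,r2:7,r3:8,r4:8,r5:3
cycle 2: issue MUL r1<-Mul1 // r0:5,r1:Mul1,r2:7,r3:8,r4:8,r5:3
cycle 3: CDB Add1=15; issue MUL r4<-Mul2 // r0:5,r1:Mul1,r2:7,r3:8,r4:Mul2,r5:3
cycle 4: stall // r0:5,r1:Mul1,r2:7,r3:8,r4:Mul2,r5:3
cycle 5: stall // r0:5,r1:Mul1,r2:7,r3:8,r4:Mul2,r5:3
cycle 6: CDB Mul1=35; issue MUL r3<-Mul1 // r0:5,r1:35,r2:7,r3:Mul1,r4:Mul2,r5:3
cycle 7: CDB Mul2=64; issue MUL r5<-Mul2 // r0:5,r1:35,r2:7,r3:Mul1,r4:64,r5:Mul2
cycle 8: issue ADD r5<-Add1 // r0:5,r1:35,r2:7,r3:Mul1,r4:64,r5:Add1
cycle 9: - // r0:5,r1:35,r2:7,r3:Mul1,r4:64,r5:Add1

STATUS = TAG Mul1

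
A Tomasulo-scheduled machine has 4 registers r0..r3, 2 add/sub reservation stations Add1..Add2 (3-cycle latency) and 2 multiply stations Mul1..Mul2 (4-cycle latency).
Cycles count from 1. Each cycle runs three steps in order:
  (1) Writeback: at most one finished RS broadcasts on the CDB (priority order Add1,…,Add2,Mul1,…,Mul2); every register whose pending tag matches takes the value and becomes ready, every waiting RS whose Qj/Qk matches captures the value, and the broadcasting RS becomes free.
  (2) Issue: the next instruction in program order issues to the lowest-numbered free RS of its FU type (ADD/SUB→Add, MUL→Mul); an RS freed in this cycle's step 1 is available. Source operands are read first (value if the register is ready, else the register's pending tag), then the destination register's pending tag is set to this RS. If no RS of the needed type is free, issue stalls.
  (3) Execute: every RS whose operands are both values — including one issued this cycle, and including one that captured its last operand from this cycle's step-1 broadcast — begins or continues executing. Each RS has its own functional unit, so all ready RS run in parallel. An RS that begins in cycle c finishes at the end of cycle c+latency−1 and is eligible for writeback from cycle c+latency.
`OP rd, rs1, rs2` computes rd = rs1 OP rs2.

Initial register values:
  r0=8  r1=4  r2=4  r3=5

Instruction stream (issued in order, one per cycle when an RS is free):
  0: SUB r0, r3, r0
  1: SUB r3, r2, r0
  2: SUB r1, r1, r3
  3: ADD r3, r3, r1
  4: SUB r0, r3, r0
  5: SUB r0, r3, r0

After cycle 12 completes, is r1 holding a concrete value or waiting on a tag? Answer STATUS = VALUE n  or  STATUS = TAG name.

STATUS = VALUE -3

cycle 1: issue SUB r0<-Add1 // r0:Add1,r1:4,r2:4,r3:5
cycle 2: issue SUB r3<-Add2 // r0:Add1,r1:4,r2:4,r3:Add2
cycle 3: stall // r0:Add1,r1:4,r2:4,r3:Add2
cycle 4: CDB Add1=-3; issue SUB r1<-Add1 // r0:-3,r1:Add1,r2:4,r3:Add2
cycle 5: stall // r0:-3,r1:Add1,r2:4,r3:Add2
cycle 6: stall // r0:-3,r1:Add1,r2:4,r3:Add2
cycle 7: CDB Add2=7; issue ADD r3<-Add2 // r0:-3,r1:Add1,r2:4,r3:Add2
cycle 8: stall // r0:-3,r1:Add1,r2:4,r3:Add2
cycle 9: stall // r0:-3,r1:Add1,r2:4,r3:Add2
cycle 10: CDB Add1=-3; issue SUB r0<-Add1 // r0:Add1,r1:-3,r2:4,r3:Add2
cycle 11: stall // r0:Add1,r1:-3,r2:4,r3:Add2
cycle 12: stall // r0:Add1,r1:-3,r2:4,r3:Add2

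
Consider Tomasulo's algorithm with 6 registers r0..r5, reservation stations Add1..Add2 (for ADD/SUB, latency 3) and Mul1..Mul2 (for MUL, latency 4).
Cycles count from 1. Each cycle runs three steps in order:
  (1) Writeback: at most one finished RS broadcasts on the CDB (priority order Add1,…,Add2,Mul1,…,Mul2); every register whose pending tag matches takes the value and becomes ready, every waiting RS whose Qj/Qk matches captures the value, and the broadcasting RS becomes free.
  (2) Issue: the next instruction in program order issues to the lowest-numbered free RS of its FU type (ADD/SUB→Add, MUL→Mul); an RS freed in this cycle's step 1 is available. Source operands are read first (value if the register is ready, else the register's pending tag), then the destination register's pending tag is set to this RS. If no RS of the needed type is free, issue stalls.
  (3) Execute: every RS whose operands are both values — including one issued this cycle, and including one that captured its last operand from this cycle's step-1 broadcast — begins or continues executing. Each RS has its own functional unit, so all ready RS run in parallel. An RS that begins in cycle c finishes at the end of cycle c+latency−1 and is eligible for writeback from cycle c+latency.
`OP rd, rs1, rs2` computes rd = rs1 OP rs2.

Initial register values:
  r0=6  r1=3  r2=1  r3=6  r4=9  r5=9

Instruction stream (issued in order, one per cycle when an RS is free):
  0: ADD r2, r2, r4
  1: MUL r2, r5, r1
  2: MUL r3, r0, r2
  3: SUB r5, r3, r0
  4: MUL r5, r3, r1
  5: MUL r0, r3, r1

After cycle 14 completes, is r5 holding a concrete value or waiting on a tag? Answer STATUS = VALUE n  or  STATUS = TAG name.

STATUS = VALUE 486

c1: issue ADD r2<-Add1 | r0:6,r1:3,r2:Add1,r3:6,r4:9,r5:9
c2: issue MUL r2<-Mul1 | r0:6,r1:3,r2:Mul1,r3:6,r4:9,r5:9
c3: issue MUL r3<-Mul2 | r0:6,r1:3,r2:Mul1,r3:Mul2,r4:9,r5:9
c4: CDB Add1=10; issue SUB r5<-Add1 | r0:6,r1:3,r2:Mul1,r3:Mul2,r4:9,r5:Add1
c5: stall | r0:6,r1:3,r2:Mul1,r3:Mul2,r4:9,r5:Add1
c6: CDB Mul1=27; issue MUL r5<-Mul1 | r0:6,r1:3,r2:27,r3:Mul2,r4:9,r5:Mul1
c7: stall | r0:6,r1:3,r2:27,r3:Mul2,r4:9,r5:Mul1
c8: stall | r0:6,r1:3,r2:27,r3:Mul2,r4:9,r5:Mul1
c9: stall | r0:6,r1:3,r2:27,r3:Mul2,r4:9,r5:Mul1
c10: CDB Mul2=162; issue MUL r0<-Mul2 | r0:Mul2,r1:3,r2:27,r3:162,r4:9,r5:Mul1
c11: - | r0:Mul2,r1:3,r2:27,r3:162,r4:9,r5:Mul1
c12: - | r0:Mul2,r1:3,r2:27,r3:162,r4:9,r5:Mul1
c13: CDB Add1=156 | r0:Mul2,r1:3,r2:27,r3:162,r4:9,r5:Mul1
c14: CDB Mul1=486 | r0:Mul2,r1:3,r2:27,r3:162,r4:9,r5:486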